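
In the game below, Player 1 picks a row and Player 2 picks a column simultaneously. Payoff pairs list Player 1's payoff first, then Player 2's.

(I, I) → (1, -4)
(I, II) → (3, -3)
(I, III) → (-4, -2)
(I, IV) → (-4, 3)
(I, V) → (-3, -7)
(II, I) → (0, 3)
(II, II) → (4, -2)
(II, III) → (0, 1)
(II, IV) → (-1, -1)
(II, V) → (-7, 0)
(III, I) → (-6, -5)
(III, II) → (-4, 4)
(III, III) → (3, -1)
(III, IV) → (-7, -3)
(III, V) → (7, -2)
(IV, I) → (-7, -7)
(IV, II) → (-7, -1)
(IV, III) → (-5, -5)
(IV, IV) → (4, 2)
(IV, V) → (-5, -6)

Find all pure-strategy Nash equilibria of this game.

(IV, IV)

A profile is a Nash equilibrium when each player is best-responding to the other.
Player 1's best responses — vs I: I (payoff 1); vs II: II (payoff 4); vs III: III (payoff 3); vs IV: IV (payoff 4); vs V: III (payoff 7).
Player 2's best responses — vs I: IV (payoff 3); vs II: I (payoff 3); vs III: II (payoff 4); vs IV: IV (payoff 2).
The only mutual best response is (IV, IV); neither player gains by switching there.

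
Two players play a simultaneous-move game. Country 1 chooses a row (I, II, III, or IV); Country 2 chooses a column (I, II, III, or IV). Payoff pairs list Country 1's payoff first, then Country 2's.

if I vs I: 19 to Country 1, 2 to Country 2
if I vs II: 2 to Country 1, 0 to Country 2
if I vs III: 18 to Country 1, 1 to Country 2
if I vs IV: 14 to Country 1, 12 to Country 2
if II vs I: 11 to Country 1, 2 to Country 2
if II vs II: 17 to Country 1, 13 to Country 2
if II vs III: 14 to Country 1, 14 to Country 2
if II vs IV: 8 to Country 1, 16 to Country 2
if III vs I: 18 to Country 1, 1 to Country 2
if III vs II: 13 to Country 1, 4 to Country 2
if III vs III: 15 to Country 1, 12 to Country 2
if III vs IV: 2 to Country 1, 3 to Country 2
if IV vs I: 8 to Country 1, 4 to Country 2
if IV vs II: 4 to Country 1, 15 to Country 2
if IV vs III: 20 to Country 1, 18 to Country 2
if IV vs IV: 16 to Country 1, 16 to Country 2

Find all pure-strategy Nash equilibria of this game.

Find each player's best response to every opponent strategy; NE are the intersections.
Country 1's best responses — vs I: I (payoff 19); vs II: II (payoff 17); vs III: IV (payoff 20); vs IV: IV (payoff 16).
Country 2's best responses — vs I: IV (payoff 12); vs II: IV (payoff 16); vs III: III (payoff 12); vs IV: III (payoff 18).
The only mutual best response is (IV, III); neither player gains by switching there.

(IV, III)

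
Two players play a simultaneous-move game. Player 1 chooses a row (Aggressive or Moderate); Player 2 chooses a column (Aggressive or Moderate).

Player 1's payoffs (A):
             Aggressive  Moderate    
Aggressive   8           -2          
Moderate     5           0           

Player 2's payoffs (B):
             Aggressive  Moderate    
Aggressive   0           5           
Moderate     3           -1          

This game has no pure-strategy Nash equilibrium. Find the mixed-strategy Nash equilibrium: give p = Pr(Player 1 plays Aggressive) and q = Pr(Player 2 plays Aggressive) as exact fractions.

p = 4/9, q = 2/5

In a mixed NE each player is indifferent between their pure strategies, so the opponent's mix sets the indifference.
Player 2 indifferent between Aggressive and Moderate: p·0 + (1−p)·3 = p·5 + (1−p)·(-1) ⟹ 3 + (-3)p = (-1) + 6p ⟹ p = 4/9.
Player 1 indifferent between Aggressive and Moderate: q·8 + (1−q)·(-2) = q·5 + (1−q)·0 ⟹ (-2) + 10q = 0 + 5q ⟹ q = 2/5.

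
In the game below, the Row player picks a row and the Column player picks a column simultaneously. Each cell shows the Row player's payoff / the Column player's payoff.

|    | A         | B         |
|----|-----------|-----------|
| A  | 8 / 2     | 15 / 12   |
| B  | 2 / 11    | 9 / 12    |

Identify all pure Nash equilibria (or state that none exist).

(A, B)

Find each player's best response to every opponent strategy; NE are the intersections.
The Row player's best responses — vs A: A (payoff 8); vs B: A (payoff 15).
The Column player's best responses — vs A: B (payoff 12); vs B: B (payoff 12).
The only mutual best response is (A, B); neither player gains by switching there.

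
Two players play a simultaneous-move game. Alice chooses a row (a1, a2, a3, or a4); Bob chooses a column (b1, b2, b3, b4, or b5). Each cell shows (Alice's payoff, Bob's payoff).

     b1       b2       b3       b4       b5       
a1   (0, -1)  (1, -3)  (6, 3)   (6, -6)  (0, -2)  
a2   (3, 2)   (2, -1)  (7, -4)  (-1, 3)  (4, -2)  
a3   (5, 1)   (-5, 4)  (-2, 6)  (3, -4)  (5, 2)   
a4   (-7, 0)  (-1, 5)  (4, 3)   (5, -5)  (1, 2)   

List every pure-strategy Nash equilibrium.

Find each player's best response to every opponent strategy; NE are the intersections.
Alice's best responses — vs b1: a3 (payoff 5); vs b2: a2 (payoff 2); vs b3: a2 (payoff 7); vs b4: a1 (payoff 6); vs b5: a3 (payoff 5).
Bob's best responses — vs a1: b3 (payoff 3); vs a2: b4 (payoff 3); vs a3: b3 (payoff 6); vs a4: b2 (payoff 5).
No cell has both players best-responding. For instance, Alice's best reply to b5 is a3, but against a3 Bob prefers b3 over b5.

None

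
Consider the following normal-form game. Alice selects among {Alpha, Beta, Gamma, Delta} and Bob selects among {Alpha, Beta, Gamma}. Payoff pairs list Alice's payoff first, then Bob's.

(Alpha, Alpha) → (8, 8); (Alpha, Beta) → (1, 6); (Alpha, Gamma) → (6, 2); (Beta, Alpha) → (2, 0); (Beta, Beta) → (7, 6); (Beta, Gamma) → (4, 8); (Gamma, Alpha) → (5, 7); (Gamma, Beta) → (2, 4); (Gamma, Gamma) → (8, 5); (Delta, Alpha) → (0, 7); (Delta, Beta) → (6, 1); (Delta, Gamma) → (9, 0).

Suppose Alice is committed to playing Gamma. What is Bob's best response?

Alpha

With Alice fixed at Gamma, Bob's payoffs are: Alpha → 7, Beta → 4, Gamma → 5.
The maximum is 7, achieved by Alpha.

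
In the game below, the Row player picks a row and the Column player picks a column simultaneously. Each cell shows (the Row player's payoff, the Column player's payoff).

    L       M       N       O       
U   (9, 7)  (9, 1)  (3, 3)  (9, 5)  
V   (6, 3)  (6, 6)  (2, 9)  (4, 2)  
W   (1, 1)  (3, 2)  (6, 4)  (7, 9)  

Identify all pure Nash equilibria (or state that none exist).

A profile is a Nash equilibrium when each player is best-responding to the other.
The Row player's best responses — vs L: U (payoff 9); vs M: U (payoff 9); vs N: W (payoff 6); vs O: U (payoff 9).
The Column player's best responses — vs U: L (payoff 7); vs V: N (payoff 9); vs W: O (payoff 9).
The only mutual best response is (U, L); neither player gains by switching there.

(U, L)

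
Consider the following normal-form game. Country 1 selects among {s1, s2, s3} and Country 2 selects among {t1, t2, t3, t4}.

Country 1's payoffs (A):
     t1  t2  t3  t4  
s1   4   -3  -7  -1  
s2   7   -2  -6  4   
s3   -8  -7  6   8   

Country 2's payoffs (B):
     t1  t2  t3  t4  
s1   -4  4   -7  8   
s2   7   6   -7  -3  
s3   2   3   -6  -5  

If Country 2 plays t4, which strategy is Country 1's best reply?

s3

With Country 2 fixed at t4, Country 1's payoffs are: s1 → -1, s2 → 4, s3 → 8.
The maximum is 8, achieved by s3.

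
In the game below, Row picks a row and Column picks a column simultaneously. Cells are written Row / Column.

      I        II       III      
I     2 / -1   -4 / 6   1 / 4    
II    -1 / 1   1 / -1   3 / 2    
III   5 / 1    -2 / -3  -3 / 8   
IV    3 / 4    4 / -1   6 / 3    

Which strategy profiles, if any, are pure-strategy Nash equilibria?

A profile is a Nash equilibrium when each player is best-responding to the other.
Row's best responses — vs I: III (payoff 5); vs II: IV (payoff 4); vs III: IV (payoff 6).
Column's best responses — vs I: II (payoff 6); vs II: III (payoff 2); vs III: III (payoff 8); vs IV: I (payoff 4).
No cell has both players best-responding. For instance, Row's best reply to II is IV, but against IV Column prefers I over II.

There is no pure-strategy Nash equilibrium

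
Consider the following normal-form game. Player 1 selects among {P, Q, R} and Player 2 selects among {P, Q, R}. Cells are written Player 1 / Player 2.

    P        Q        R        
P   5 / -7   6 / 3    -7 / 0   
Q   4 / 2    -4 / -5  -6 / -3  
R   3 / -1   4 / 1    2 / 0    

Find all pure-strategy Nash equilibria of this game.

Find each player's best response to every opponent strategy; NE are the intersections.
Player 1's best responses — vs P: P (payoff 5); vs Q: P (payoff 6); vs R: R (payoff 2).
Player 2's best responses — vs P: Q (payoff 3); vs Q: P (payoff 2); vs R: Q (payoff 1).
The only mutual best response is (P, Q); neither player gains by switching there.

(P, Q)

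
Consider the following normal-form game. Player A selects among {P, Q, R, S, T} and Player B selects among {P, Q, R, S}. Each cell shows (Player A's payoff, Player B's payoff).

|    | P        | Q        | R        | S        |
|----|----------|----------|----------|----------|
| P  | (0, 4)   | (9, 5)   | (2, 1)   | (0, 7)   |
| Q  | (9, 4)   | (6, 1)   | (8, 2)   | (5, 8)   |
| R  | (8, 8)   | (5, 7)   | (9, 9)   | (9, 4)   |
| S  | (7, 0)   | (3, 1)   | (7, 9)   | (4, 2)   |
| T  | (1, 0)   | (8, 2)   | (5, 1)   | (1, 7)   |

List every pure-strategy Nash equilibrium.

Find each player's best response to every opponent strategy; NE are the intersections.
Player A's best responses — vs P: Q (payoff 9); vs Q: P (payoff 9); vs R: R (payoff 9); vs S: R (payoff 9).
Player B's best responses — vs P: S (payoff 7); vs Q: S (payoff 8); vs R: R (payoff 9); vs S: R (payoff 9); vs T: S (payoff 7).
The only mutual best response is (R, R); neither player gains by switching there.

(R, R)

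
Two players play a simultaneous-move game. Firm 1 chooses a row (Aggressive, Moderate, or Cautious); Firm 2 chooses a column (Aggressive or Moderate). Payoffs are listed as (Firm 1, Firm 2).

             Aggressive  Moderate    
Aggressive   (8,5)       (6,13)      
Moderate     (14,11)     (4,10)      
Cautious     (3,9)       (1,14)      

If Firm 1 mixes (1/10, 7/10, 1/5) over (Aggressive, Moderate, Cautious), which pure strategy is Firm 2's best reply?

Firm 2's best reply maximizes expected payoff against the mix.
Aggressive: (1/10)·5 + (7/10)·11 + (1/5)·9 = 10
Moderate: (1/10)·13 + (7/10)·10 + (1/5)·14 = 111/10
Highest expected payoff is 111/10, from Moderate.

Moderate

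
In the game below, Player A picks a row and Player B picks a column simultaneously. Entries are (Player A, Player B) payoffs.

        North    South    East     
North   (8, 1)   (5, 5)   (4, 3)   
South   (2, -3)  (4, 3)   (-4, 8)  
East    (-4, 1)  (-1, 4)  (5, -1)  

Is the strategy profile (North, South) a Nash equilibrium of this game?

Holding Player B at South: Player A gets 5 from North, versus 4 from South, -1 from East. No profitable deviation for Player A.
Holding Player A at North: Player B gets 5 from South, versus 1 from North, 3 from East. No profitable deviation for Player B either.

Yes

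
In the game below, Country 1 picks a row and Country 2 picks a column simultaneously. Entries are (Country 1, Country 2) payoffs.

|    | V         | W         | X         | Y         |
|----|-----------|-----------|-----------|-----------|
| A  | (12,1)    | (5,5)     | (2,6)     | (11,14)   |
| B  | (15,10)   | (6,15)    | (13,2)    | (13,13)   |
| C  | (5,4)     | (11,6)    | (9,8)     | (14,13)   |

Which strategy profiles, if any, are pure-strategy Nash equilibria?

(C, Y)

Find each player's best response to every opponent strategy; NE are the intersections.
Country 1's best responses — vs V: B (payoff 15); vs W: C (payoff 11); vs X: B (payoff 13); vs Y: C (payoff 14).
Country 2's best responses — vs A: Y (payoff 14); vs B: W (payoff 15); vs C: Y (payoff 13).
The only mutual best response is (C, Y); neither player gains by switching there.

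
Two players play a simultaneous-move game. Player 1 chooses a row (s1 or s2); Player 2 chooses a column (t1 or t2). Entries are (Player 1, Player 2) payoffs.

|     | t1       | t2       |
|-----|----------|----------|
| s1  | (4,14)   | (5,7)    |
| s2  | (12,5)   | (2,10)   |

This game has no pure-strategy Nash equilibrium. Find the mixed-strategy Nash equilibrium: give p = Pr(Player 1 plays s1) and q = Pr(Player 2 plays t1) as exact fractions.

In a mixed NE each player is indifferent between their pure strategies, so the opponent's mix sets the indifference.
Player 2 indifferent between t1 and t2: p·14 + (1−p)·5 = p·7 + (1−p)·10 ⟹ 5 + 9p = 10 + (-3)p ⟹ p = 5/12.
Player 1 indifferent between s1 and s2: q·4 + (1−q)·5 = q·12 + (1−q)·2 ⟹ 5 + (-1)q = 2 + 10q ⟹ q = 3/11.

p = 5/12, q = 3/11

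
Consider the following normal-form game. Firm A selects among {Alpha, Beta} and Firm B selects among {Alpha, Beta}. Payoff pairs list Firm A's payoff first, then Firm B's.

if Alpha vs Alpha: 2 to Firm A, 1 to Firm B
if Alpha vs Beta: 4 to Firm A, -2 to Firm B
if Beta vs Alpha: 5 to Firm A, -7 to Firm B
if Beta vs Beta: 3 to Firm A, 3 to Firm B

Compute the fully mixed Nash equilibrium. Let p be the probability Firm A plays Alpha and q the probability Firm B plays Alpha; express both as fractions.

In a mixed NE each player is indifferent between their pure strategies, so the opponent's mix sets the indifference.
Firm B indifferent between Alpha and Beta: p·1 + (1−p)·(-7) = p·(-2) + (1−p)·3 ⟹ (-7) + 8p = 3 + (-5)p ⟹ p = 10/13.
Firm A indifferent between Alpha and Beta: q·2 + (1−q)·4 = q·5 + (1−q)·3 ⟹ 4 + (-2)q = 3 + 2q ⟹ q = 1/4.

p = 10/13, q = 1/4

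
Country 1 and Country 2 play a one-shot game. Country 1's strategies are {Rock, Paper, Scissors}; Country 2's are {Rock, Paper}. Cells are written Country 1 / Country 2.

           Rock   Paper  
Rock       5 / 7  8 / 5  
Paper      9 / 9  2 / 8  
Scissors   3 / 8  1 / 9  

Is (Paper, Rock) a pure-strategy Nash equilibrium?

Holding Country 2 at Rock: Country 1 gets 9 from Paper, versus 5 from Rock, 3 from Scissors. No profitable deviation for Country 1.
Holding Country 1 at Paper: Country 2 gets 9 from Rock, versus 8 from Paper. No profitable deviation for Country 2 either.

Yes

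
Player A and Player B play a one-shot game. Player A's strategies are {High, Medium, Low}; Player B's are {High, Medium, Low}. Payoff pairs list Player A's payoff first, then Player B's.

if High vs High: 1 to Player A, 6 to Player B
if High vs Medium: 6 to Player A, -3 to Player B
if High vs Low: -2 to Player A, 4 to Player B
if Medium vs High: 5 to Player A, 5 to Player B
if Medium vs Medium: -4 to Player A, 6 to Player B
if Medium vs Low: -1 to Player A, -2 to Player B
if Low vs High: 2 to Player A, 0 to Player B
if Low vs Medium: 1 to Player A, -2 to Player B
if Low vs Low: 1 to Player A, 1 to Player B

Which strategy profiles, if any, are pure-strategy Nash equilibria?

(Low, Low)

Find each player's best response to every opponent strategy; NE are the intersections.
Player A's best responses — vs High: Medium (payoff 5); vs Medium: High (payoff 6); vs Low: Low (payoff 1).
Player B's best responses — vs High: High (payoff 6); vs Medium: Medium (payoff 6); vs Low: Low (payoff 1).
The only mutual best response is (Low, Low); neither player gains by switching there.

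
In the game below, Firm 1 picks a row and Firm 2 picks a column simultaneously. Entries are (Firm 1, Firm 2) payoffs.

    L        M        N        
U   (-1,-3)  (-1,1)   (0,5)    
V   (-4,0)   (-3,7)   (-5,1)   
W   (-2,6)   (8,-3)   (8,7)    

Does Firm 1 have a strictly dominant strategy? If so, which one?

None

A strategy is strictly dominant if it gives Firm 1 a strictly higher payoff than every other strategy, against every choice by the opponent.
U is not dominant: against M, W gives 8 > -1.
V is not dominant: against L, U gives -1 > -4.
W is not dominant: against L, U gives -1 > -2.
No single strategy is best against every opponent action.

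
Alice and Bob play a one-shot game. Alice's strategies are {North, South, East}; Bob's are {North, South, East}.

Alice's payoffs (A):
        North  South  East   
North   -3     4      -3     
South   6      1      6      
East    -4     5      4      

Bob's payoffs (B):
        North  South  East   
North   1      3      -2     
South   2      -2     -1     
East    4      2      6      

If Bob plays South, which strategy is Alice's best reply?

East

With Bob fixed at South, Alice's payoffs are: North → 4, South → 1, East → 5.
The maximum is 5, achieved by East.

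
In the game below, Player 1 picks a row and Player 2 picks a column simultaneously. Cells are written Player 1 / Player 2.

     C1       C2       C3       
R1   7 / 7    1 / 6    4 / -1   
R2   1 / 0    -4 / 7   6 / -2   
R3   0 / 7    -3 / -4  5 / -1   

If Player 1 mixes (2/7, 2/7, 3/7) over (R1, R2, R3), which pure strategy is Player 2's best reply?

C1

Compute Player 2's expected payoff from each pure strategy against the given mix.
C1: (2/7)·7 + (2/7)·0 + (3/7)·7 = 5
C2: (2/7)·6 + (2/7)·7 + (3/7)·(-4) = 2
C3: (2/7)·(-1) + (2/7)·(-2) + (3/7)·(-1) = -9/7
Highest expected payoff is 5, from C1.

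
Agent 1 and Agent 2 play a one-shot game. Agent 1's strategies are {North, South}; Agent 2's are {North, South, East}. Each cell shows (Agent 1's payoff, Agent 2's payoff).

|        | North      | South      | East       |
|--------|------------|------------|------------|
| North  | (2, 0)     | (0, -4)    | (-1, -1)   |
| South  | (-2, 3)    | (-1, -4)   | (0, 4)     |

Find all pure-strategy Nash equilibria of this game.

Find each player's best response to every opponent strategy; NE are the intersections.
Agent 1's best responses — vs North: North (payoff 2); vs South: North (payoff 0); vs East: South (payoff 0).
Agent 2's best responses — vs North: North (payoff 0); vs South: East (payoff 4).
Mutual best responses occur at (North, North) and (South, East); at each, neither player gains by switching.

(North, North) and (South, East)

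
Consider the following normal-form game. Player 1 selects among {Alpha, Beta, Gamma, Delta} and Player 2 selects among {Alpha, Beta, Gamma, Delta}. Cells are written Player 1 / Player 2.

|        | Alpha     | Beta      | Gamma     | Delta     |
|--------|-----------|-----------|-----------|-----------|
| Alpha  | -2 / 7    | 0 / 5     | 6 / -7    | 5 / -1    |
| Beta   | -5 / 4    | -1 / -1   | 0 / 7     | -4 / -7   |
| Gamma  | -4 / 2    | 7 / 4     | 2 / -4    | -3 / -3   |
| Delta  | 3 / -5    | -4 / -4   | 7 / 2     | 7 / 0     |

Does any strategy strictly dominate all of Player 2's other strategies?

None

Check whether one of Player 2's strategies beats all alternatives regardless of what the opponent does.
Alpha is not dominant: against Beta, Gamma gives 7 > 4.
Beta is not dominant: against Alpha, Alpha gives 7 > 5.
Gamma is not dominant: against Alpha, Alpha gives 7 > -7.
Delta is not dominant: against Alpha, Alpha gives 7 > -1.
No single strategy is best against every opponent action.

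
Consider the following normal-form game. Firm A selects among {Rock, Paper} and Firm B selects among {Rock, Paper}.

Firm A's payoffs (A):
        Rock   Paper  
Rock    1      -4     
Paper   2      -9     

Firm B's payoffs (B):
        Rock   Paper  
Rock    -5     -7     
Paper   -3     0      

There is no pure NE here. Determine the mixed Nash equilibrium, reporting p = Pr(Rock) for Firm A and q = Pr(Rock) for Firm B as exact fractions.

In a mixed NE each player is indifferent between their pure strategies, so the opponent's mix sets the indifference.
Firm B indifferent between Rock and Paper: p·(-5) + (1−p)·(-3) = p·(-7) + (1−p)·0 ⟹ (-3) + (-2)p = 0 + (-7)p ⟹ p = 3/5.
Firm A indifferent between Rock and Paper: q·1 + (1−q)·(-4) = q·2 + (1−q)·(-9) ⟹ (-4) + 5q = (-9) + 11q ⟹ q = 5/6.

p = 3/5, q = 5/6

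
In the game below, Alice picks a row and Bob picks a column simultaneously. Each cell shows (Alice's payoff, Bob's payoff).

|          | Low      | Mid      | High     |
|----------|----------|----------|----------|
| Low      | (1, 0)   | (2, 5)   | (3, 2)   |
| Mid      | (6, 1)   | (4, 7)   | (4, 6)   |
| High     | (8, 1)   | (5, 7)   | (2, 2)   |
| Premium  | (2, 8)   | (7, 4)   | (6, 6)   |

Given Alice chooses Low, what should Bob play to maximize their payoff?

With Alice fixed at Low, Bob's payoffs are: Low → 0, Mid → 5, High → 2.
The maximum is 5, achieved by Mid.

Mid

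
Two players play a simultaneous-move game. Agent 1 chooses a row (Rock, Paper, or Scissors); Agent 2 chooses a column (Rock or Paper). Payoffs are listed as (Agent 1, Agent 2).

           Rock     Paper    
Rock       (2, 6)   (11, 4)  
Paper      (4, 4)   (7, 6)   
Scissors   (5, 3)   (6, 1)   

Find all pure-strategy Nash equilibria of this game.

(Scissors, Rock)

A profile is a Nash equilibrium when each player is best-responding to the other.
Agent 1's best responses — vs Rock: Scissors (payoff 5); vs Paper: Rock (payoff 11).
Agent 2's best responses — vs Rock: Rock (payoff 6); vs Paper: Paper (payoff 6); vs Scissors: Rock (payoff 3).
The only mutual best response is (Scissors, Rock); neither player gains by switching there.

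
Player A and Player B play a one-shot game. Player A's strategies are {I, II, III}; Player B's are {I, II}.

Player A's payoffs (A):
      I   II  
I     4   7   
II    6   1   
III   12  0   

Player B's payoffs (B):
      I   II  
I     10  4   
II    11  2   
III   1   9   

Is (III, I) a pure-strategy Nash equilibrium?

Holding Player B at I: Player A gets 12 from III, versus 4 from I, 6 from II. No profitable deviation for Player A.
Holding Player A at III: Player B gets 1 from I but could get 9 by switching to II. Player B has a profitable deviation.

No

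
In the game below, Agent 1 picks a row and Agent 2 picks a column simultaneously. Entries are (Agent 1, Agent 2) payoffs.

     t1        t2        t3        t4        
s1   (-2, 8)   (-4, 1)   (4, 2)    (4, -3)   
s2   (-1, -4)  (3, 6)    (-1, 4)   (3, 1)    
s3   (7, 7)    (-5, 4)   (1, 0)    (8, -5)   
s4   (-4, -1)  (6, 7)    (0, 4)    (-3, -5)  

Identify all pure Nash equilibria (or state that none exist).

Find each player's best response to every opponent strategy; NE are the intersections.
Agent 1's best responses — vs t1: s3 (payoff 7); vs t2: s4 (payoff 6); vs t3: s1 (payoff 4); vs t4: s3 (payoff 8).
Agent 2's best responses — vs s1: t1 (payoff 8); vs s2: t2 (payoff 6); vs s3: t1 (payoff 7); vs s4: t2 (payoff 7).
Mutual best responses occur at (s3, t1) and (s4, t2); at each, neither player gains by switching.

(s3, t1) and (s4, t2)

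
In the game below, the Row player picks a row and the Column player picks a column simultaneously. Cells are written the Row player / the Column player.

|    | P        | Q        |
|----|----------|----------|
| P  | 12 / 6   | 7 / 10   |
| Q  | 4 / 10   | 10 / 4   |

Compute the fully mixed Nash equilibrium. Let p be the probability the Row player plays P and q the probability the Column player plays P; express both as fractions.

p = 3/5, q = 3/11

Each player's mixing probability is pinned down by making the *other* player indifferent.
The Column player indifferent between P and Q: p·6 + (1−p)·10 = p·10 + (1−p)·4 ⟹ 10 + (-4)p = 4 + 6p ⟹ p = 3/5.
The Row player indifferent between P and Q: q·12 + (1−q)·7 = q·4 + (1−q)·10 ⟹ 7 + 5q = 10 + (-6)q ⟹ q = 3/11.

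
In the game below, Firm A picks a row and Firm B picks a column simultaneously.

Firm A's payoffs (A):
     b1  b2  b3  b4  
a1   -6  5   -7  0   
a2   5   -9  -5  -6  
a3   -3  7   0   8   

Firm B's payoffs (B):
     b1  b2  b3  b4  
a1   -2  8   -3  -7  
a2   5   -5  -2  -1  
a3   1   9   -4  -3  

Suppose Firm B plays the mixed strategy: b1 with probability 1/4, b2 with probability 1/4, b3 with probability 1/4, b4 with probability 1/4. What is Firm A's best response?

a3

Firm A's best reply maximizes expected payoff against the mix.
a1: (1/4)·(-6) + (1/4)·5 + (1/4)·(-7) + (1/4)·0 = -2
a2: (1/4)·5 + (1/4)·(-9) + (1/4)·(-5) + (1/4)·(-6) = -15/4
a3: (1/4)·(-3) + (1/4)·7 + (1/4)·0 + (1/4)·8 = 3
Highest expected payoff is 3, from a3.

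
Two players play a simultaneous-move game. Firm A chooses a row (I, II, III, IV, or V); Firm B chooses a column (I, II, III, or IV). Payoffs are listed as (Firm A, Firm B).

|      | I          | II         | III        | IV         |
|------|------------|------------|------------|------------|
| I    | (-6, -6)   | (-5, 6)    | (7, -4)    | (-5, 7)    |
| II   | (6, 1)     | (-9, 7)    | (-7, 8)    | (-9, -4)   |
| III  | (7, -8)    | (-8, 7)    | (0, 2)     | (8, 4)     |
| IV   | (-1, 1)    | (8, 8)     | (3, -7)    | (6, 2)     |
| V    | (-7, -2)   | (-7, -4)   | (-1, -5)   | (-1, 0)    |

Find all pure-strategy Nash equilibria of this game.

(IV, II)

Find each player's best response to every opponent strategy; NE are the intersections.
Firm A's best responses — vs I: III (payoff 7); vs II: IV (payoff 8); vs III: I (payoff 7); vs IV: III (payoff 8).
Firm B's best responses — vs I: IV (payoff 7); vs II: III (payoff 8); vs III: II (payoff 7); vs IV: II (payoff 8); vs V: IV (payoff 0).
The only mutual best response is (IV, II); neither player gains by switching there.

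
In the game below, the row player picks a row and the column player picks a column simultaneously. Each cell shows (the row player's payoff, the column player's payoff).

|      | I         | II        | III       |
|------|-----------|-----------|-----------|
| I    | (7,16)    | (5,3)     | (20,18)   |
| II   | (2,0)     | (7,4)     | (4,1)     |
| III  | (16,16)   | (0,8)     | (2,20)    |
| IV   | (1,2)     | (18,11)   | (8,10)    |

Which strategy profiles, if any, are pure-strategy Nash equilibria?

(I, III) and (IV, II)

Find each player's best response to every opponent strategy; NE are the intersections.
The row player's best responses — vs I: III (payoff 16); vs II: IV (payoff 18); vs III: I (payoff 20).
The column player's best responses — vs I: III (payoff 18); vs II: II (payoff 4); vs III: III (payoff 20); vs IV: II (payoff 11).
Mutual best responses occur at (I, III) and (IV, II); at each, neither player gains by switching.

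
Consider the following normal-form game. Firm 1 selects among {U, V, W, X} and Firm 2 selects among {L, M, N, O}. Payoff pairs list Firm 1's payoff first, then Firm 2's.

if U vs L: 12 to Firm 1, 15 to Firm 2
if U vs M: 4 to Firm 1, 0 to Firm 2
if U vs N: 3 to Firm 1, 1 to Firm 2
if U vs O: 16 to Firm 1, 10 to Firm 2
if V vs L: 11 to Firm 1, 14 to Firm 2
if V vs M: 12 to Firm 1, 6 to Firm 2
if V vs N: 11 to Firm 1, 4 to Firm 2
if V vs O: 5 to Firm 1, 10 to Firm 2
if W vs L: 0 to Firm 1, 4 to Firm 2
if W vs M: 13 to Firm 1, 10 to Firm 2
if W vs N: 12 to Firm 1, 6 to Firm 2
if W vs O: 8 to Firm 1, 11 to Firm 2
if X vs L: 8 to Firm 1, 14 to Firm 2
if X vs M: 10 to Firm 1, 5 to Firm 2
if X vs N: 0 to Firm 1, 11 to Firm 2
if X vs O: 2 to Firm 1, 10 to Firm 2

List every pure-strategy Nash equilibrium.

(U, L)

Check mutual best responses: a cell is a NE iff neither player can gain by unilaterally deviating.
Firm 1's best responses — vs L: U (payoff 12); vs M: W (payoff 13); vs N: W (payoff 12); vs O: U (payoff 16).
Firm 2's best responses — vs U: L (payoff 15); vs V: L (payoff 14); vs W: O (payoff 11); vs X: L (payoff 14).
The only mutual best response is (U, L); neither player gains by switching there.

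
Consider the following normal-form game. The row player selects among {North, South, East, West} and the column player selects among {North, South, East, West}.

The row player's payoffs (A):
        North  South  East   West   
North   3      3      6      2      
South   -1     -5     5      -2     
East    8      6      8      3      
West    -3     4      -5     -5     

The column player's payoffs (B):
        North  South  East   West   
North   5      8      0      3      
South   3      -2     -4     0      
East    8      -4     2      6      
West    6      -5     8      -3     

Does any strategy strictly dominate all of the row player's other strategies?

East

Check whether one of the row player's strategies beats all alternatives regardless of what the opponent does.
East strictly dominates: vs North: 8 > each of {3, -1, -3}; vs South: 6 > each of {3, -5, 4}; vs East: 8 > each of {6, 5, -5}; vs West: 3 > each of {2, -2, -5}.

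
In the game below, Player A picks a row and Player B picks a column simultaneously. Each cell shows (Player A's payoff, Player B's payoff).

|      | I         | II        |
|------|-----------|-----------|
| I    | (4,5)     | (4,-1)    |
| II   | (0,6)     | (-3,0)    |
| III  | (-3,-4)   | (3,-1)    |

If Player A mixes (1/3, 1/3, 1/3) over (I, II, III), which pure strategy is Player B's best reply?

Player B's best reply maximizes expected payoff against the mix.
I: (1/3)·5 + (1/3)·6 + (1/3)·(-4) = 7/3
II: (1/3)·(-1) + (1/3)·0 + (1/3)·(-1) = -2/3
Highest expected payoff is 7/3, from I.

I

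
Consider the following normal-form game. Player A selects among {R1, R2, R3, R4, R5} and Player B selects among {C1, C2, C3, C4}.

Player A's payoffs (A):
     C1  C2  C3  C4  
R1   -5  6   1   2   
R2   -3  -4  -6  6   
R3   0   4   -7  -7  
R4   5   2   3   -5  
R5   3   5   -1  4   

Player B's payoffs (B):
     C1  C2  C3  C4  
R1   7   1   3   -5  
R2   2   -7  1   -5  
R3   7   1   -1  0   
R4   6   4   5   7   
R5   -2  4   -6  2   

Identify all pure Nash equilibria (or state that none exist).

Find each player's best response to every opponent strategy; NE are the intersections.
Player A's best responses — vs C1: R4 (payoff 5); vs C2: R1 (payoff 6); vs C3: R4 (payoff 3); vs C4: R2 (payoff 6).
Player B's best responses — vs R1: C1 (payoff 7); vs R2: C1 (payoff 2); vs R3: C1 (payoff 7); vs R4: C4 (payoff 7); vs R5: C2 (payoff 4).
No cell has both players best-responding. For instance, Player A's best reply to C4 is R2, but against R2 Player B prefers C1 over C4.

No pure-strategy Nash equilibrium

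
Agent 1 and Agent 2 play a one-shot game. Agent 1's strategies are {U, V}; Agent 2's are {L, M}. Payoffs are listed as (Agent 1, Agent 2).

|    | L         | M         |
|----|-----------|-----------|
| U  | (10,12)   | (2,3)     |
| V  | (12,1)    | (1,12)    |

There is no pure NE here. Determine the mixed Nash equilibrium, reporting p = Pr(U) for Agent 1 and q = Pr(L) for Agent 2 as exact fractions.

p = 11/20, q = 1/3

In a mixed NE each player is indifferent between their pure strategies, so the opponent's mix sets the indifference.
Agent 2 indifferent between L and M: p·12 + (1−p)·1 = p·3 + (1−p)·12 ⟹ 1 + 11p = 12 + (-9)p ⟹ p = 11/20.
Agent 1 indifferent between U and V: q·10 + (1−q)·2 = q·12 + (1−q)·1 ⟹ 2 + 8q = 1 + 11q ⟹ q = 1/3.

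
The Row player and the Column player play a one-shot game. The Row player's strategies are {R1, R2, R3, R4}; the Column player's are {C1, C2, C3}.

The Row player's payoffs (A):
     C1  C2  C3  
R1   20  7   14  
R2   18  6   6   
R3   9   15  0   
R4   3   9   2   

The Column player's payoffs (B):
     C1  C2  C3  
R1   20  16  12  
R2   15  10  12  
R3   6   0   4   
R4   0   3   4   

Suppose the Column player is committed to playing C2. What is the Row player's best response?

R3

With the Column player fixed at C2, the Row player's payoffs are: R1 → 7, R2 → 6, R3 → 15, R4 → 9.
The maximum is 15, achieved by R3.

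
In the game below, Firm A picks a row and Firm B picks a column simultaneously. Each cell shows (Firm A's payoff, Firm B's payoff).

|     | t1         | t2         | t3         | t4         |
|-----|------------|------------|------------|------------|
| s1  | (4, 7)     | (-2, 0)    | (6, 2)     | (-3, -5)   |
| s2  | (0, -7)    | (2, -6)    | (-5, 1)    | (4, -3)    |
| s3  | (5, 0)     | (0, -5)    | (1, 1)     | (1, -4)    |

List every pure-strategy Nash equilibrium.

None

A profile is a Nash equilibrium when each player is best-responding to the other.
Firm A's best responses — vs t1: s3 (payoff 5); vs t2: s2 (payoff 2); vs t3: s1 (payoff 6); vs t4: s2 (payoff 4).
Firm B's best responses — vs s1: t1 (payoff 7); vs s2: t3 (payoff 1); vs s3: t3 (payoff 1).
No cell has both players best-responding. For instance, Firm A's best reply to t2 is s2, but against s2 Firm B prefers t3 over t2.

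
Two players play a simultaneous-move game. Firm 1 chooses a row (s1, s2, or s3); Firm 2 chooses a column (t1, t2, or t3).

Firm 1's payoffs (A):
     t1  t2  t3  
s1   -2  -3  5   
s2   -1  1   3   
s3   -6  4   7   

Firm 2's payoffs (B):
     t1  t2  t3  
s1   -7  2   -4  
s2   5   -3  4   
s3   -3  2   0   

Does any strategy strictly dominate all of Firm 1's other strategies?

None

A strategy is strictly dominant if it gives Firm 1 a strictly higher payoff than every other strategy, against every choice by the opponent.
s1 is not dominant: against t1, s2 gives -1 > -2.
s2 is not dominant: against t2, s3 gives 4 > 1.
s3 is not dominant: against t1, s1 gives -2 > -6.
No single strategy is best against every opponent action.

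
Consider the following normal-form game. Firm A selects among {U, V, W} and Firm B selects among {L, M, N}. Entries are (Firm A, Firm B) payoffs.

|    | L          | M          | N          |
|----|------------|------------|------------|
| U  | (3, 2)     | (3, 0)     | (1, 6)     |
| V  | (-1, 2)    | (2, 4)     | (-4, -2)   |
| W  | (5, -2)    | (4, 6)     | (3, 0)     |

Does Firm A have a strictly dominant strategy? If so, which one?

A strategy is strictly dominant if it gives Firm A a strictly higher payoff than every other strategy, against every choice by the opponent.
W strictly dominates: vs L: 5 > each of {3, -1}; vs M: 4 > each of {3, 2}; vs N: 3 > each of {1, -4}.

W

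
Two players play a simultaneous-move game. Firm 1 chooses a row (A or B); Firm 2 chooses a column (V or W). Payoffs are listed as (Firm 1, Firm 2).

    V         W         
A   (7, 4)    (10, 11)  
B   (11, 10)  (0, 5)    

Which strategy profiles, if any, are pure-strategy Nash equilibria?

(A, W) and (B, V)

Find each player's best response to every opponent strategy; NE are the intersections.
Firm 1's best responses — vs V: B (payoff 11); vs W: A (payoff 10).
Firm 2's best responses — vs A: W (payoff 11); vs B: V (payoff 10).
Mutual best responses occur at (A, W) and (B, V); at each, neither player gains by switching.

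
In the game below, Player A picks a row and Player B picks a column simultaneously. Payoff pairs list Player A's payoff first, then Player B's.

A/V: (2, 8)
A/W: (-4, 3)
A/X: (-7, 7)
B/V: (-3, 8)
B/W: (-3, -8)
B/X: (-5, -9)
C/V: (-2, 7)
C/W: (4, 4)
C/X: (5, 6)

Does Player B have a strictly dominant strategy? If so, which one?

V

A strategy is strictly dominant if it gives Player B a strictly higher payoff than every other strategy, against every choice by the opponent.
V strictly dominates: vs A: 8 > each of {3, 7}; vs B: 8 > each of {-8, -9}; vs C: 7 > each of {4, 6}.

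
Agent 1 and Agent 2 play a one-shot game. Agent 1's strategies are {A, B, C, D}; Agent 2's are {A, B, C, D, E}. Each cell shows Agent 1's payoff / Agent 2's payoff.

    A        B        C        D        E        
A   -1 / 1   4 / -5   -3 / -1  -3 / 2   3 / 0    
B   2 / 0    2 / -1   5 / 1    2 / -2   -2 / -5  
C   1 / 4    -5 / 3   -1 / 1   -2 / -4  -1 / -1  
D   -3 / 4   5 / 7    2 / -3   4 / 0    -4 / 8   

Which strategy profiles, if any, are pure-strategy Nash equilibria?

(B, C)

Find each player's best response to every opponent strategy; NE are the intersections.
Agent 1's best responses — vs A: B (payoff 2); vs B: D (payoff 5); vs C: B (payoff 5); vs D: D (payoff 4); vs E: A (payoff 3).
Agent 2's best responses — vs A: D (payoff 2); vs B: C (payoff 1); vs C: A (payoff 4); vs D: E (payoff 8).
The only mutual best response is (B, C); neither player gains by switching there.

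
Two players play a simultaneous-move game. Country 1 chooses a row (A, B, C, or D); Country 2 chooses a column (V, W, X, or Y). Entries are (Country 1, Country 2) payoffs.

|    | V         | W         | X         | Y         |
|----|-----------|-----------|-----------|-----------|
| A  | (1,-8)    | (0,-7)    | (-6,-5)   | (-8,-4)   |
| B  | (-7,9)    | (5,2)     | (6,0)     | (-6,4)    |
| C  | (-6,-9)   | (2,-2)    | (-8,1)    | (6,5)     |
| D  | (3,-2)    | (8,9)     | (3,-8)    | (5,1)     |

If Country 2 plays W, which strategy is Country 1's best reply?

With Country 2 fixed at W, Country 1's payoffs are: A → 0, B → 5, C → 2, D → 8.
The maximum is 8, achieved by D.

D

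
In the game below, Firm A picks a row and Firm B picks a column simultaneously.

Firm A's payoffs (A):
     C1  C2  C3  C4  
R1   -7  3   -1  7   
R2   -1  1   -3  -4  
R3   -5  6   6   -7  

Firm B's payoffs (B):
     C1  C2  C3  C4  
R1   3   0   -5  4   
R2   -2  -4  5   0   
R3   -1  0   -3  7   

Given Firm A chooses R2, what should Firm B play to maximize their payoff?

C3

With Firm A fixed at R2, Firm B's payoffs are: C1 → -2, C2 → -4, C3 → 5, C4 → 0.
The maximum is 5, achieved by C3.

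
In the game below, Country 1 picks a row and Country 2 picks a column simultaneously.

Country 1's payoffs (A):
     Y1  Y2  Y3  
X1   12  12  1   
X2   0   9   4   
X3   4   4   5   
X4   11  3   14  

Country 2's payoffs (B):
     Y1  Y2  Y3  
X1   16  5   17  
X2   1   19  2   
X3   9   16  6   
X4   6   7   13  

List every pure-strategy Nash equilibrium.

Check mutual best responses: a cell is a NE iff neither player can gain by unilaterally deviating.
Country 1's best responses — vs Y1: X1 (payoff 12); vs Y2: X1 (payoff 12); vs Y3: X4 (payoff 14).
Country 2's best responses — vs X1: Y3 (payoff 17); vs X2: Y2 (payoff 19); vs X3: Y2 (payoff 16); vs X4: Y3 (payoff 13).
The only mutual best response is (X4, Y3); neither player gains by switching there.

(X4, Y3)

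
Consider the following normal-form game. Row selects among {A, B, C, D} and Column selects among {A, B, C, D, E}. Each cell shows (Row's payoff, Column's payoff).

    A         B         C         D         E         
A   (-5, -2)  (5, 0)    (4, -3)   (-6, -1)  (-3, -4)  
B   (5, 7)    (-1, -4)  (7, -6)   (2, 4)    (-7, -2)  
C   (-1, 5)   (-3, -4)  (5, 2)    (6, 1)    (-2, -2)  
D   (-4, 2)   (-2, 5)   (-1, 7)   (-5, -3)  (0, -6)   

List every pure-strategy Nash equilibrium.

Check mutual best responses: a cell is a NE iff neither player can gain by unilaterally deviating.
Row's best responses — vs A: B (payoff 5); vs B: A (payoff 5); vs C: B (payoff 7); vs D: C (payoff 6); vs E: D (payoff 0).
Column's best responses — vs A: B (payoff 0); vs B: A (payoff 7); vs C: A (payoff 5); vs D: C (payoff 7).
Mutual best responses occur at (A, B) and (B, A); at each, neither player gains by switching.

(A, B) and (B, A)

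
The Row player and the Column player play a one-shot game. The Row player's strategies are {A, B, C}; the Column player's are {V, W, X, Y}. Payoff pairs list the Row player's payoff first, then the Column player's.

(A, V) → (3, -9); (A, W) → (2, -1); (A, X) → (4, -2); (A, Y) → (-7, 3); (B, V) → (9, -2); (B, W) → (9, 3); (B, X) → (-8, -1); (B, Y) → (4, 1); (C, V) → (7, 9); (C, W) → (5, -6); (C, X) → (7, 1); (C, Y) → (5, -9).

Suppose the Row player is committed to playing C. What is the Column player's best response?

V

With the Row player fixed at C, the Column player's payoffs are: V → 9, W → -6, X → 1, Y → -9.
The maximum is 9, achieved by V.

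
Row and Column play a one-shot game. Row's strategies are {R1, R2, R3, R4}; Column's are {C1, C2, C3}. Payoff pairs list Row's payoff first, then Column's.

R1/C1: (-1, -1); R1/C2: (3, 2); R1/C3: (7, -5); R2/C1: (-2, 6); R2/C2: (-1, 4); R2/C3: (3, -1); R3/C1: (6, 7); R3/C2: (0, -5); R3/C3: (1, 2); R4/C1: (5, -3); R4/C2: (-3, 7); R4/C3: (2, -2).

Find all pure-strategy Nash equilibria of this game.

(R1, C2) and (R3, C1)

A profile is a Nash equilibrium when each player is best-responding to the other.
Row's best responses — vs C1: R3 (payoff 6); vs C2: R1 (payoff 3); vs C3: R1 (payoff 7).
Column's best responses — vs R1: C2 (payoff 2); vs R2: C1 (payoff 6); vs R3: C1 (payoff 7); vs R4: C2 (payoff 7).
Mutual best responses occur at (R1, C2) and (R3, C1); at each, neither player gains by switching.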